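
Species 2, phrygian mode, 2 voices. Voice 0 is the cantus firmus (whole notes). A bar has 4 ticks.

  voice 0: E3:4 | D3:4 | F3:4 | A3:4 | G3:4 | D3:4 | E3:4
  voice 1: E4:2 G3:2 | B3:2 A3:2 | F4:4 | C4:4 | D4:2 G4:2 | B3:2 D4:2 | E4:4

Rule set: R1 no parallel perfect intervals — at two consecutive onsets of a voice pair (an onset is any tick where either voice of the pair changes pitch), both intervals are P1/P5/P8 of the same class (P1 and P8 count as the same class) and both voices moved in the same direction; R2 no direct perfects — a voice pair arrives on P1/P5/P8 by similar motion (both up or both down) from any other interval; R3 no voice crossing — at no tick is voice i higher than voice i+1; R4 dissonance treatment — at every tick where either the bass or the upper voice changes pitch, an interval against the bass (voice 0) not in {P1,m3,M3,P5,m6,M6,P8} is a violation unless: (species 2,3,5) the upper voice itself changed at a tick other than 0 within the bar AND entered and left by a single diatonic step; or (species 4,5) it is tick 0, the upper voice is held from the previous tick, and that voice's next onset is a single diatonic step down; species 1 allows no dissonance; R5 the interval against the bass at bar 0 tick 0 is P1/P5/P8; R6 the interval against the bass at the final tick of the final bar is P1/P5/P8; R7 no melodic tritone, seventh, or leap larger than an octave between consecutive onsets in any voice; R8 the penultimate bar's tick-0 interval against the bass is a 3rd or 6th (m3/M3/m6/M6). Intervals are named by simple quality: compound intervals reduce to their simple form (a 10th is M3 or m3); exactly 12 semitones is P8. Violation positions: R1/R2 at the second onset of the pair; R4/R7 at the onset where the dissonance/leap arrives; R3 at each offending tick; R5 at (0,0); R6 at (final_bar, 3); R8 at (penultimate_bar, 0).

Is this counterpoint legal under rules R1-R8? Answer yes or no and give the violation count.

No (2 violations)

bar 0: v0=E3 v1=E4 (P8)
bar 1: v0=D3 v1=B3 (M6)
bar 2: v0=F3 v1=F4 (P8)
bar 3: v0=A3 v1=C4 (m3)
bar 4: v0=G3 v1=D4 (P5)
bar 5: v0=D3 v1=B3 (M6)
bar 6: v0=E3 v1=E4 (P8)
  R2 @ bar2.0: D3/A3 P5 -> F3/F4 P8 similar
  R1 @ bar6.0: D3/D4 P8 -> E3/E4 P8 similar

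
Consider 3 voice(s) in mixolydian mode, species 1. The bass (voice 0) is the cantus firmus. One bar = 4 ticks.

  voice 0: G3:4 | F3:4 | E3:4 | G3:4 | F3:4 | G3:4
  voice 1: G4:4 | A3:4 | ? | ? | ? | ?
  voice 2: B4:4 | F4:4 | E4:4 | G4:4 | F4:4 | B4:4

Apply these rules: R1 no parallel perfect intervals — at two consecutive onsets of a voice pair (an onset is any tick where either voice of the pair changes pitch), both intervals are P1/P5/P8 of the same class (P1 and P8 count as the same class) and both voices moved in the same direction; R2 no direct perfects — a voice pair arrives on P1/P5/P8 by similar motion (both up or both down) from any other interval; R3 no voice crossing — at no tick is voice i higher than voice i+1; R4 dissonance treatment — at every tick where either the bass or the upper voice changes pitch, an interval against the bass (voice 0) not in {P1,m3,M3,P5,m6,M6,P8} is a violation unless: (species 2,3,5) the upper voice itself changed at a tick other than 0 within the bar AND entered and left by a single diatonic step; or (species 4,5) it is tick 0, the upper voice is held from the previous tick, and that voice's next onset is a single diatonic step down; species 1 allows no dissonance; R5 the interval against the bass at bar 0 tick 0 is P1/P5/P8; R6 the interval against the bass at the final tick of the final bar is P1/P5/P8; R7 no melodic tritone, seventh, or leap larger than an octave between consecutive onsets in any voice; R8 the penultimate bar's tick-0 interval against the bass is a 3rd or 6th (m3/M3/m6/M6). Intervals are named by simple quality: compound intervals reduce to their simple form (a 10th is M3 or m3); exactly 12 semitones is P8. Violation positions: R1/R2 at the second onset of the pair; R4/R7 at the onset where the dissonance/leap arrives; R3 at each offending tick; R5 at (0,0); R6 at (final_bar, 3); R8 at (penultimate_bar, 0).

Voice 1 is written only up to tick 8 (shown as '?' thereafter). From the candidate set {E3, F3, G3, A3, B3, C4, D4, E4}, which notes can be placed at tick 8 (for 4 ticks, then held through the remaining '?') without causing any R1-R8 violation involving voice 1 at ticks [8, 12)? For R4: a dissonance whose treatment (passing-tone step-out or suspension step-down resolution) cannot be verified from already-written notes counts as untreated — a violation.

{B3, C4, E4, G3}

E3: violates R2
F3: violates R4
G3: legal
A3: violates R4
B3: legal
C4: legal
D4: violates R4
E4: legal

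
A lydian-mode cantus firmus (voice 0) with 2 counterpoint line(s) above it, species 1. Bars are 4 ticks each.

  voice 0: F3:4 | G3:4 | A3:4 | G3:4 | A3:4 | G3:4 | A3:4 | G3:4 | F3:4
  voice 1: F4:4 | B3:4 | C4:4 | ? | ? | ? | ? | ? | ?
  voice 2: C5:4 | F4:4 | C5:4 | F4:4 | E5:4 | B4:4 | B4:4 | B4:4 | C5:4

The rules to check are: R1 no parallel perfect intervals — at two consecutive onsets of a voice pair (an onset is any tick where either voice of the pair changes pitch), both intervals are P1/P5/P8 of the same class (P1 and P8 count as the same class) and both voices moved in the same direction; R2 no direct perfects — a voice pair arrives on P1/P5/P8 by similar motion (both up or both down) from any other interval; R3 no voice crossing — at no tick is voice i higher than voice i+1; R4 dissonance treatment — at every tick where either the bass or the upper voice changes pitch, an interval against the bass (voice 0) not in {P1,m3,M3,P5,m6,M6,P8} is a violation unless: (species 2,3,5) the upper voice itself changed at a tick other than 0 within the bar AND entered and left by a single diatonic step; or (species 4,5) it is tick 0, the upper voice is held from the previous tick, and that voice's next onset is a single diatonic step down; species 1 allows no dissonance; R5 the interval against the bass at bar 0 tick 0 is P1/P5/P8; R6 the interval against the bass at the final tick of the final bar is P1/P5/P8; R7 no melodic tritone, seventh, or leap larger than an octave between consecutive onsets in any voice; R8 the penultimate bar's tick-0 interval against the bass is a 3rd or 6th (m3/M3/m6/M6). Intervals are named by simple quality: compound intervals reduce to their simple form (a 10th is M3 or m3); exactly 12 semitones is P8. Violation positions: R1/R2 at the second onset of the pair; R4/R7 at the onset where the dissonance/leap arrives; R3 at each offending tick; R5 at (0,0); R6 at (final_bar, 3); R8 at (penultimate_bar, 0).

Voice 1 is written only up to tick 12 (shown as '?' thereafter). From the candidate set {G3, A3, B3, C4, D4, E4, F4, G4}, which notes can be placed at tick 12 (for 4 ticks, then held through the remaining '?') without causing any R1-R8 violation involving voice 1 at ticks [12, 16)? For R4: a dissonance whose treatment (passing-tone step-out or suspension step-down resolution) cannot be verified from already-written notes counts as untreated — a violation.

{B3, D4, E4}

G3: violates R2
A3: violates R4
B3: legal
C4: violates R4
D4: legal
E4: legal
F4: violates R4
G4: violates R3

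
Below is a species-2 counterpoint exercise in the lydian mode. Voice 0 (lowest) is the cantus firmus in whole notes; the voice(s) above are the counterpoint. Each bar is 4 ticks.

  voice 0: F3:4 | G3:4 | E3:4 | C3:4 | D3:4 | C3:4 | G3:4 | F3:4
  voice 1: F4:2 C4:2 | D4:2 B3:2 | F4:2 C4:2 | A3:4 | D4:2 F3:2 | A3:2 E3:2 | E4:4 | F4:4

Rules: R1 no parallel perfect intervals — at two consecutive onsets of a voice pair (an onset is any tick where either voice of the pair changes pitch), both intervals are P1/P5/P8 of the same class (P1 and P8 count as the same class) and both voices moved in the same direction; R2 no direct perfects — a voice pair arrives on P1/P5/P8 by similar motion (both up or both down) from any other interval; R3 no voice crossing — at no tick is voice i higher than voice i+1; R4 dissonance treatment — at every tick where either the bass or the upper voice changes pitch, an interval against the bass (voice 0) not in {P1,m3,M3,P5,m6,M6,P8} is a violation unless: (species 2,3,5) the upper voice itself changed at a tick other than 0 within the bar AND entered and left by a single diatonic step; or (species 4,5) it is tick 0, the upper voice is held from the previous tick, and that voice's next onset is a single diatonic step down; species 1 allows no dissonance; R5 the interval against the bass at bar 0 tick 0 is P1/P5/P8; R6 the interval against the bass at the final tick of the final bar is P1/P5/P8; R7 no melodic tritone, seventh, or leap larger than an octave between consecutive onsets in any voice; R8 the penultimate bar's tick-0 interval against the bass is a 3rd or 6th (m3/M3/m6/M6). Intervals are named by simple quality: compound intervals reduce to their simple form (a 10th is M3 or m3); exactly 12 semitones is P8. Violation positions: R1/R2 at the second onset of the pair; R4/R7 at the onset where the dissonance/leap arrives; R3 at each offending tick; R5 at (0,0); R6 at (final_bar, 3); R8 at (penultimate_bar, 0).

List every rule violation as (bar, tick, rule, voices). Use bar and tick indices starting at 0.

(1, 0, R1, (0, 1))
(2, 0, R4, (0, 1))
(2, 0, R7, (1,))
(4, 0, R2, (0, 1))

bar 0: v0=F3 v1=F4 downbeat P8
bar 1: v0=G3 v1=D4 downbeat P5
bar 2: v0=E3 v1=F4 downbeat m2
bar 3: v0=C3 v1=A3 downbeat M6
bar 4: v0=D3 v1=D4 downbeat P8
bar 5: v0=C3 v1=A3 downbeat M6
bar 6: v0=G3 v1=E4 downbeat M6
bar 7: v0=F3 v1=F4 downbeat P8
  -> R1 @ bar 1 tick 0 v(0, 1): F3/C4 P5 -> G3/D4 P5 similar
  -> R4 @ bar 2 tick 0 v(0, 1): E3/F4 m2 untreated
  -> R7 @ bar 2 tick 0 v(1,): B3->F4 leap 6st
  -> R2 @ bar 4 tick 0 v(0, 1): C3/A3 M6 -> D3/D4 P8 similar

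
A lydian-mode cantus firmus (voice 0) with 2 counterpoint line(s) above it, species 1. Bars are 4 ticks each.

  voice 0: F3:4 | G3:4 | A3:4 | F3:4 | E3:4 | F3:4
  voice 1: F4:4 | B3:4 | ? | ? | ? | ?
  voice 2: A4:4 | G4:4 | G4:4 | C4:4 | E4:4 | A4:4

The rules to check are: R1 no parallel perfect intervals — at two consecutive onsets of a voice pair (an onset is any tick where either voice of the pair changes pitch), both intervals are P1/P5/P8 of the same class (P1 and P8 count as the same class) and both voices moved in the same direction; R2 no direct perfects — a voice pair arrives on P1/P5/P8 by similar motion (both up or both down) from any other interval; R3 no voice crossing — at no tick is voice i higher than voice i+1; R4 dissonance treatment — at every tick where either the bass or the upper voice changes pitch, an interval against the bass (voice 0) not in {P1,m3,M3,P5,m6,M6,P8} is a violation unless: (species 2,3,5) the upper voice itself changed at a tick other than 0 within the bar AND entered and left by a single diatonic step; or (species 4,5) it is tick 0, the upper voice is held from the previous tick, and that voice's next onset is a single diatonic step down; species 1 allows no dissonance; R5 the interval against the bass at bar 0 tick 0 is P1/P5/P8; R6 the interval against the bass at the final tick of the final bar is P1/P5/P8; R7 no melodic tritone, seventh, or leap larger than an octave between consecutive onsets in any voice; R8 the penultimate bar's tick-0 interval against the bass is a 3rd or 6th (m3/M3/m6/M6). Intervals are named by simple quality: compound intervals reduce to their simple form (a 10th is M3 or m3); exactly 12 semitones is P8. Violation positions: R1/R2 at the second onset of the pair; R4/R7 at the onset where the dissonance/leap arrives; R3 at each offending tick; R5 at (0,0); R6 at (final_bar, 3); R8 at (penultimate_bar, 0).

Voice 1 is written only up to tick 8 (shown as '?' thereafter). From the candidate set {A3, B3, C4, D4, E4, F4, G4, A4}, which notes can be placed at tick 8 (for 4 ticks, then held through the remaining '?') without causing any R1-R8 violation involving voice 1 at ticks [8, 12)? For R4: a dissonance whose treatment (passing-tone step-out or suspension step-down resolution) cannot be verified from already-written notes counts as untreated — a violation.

A3: legal
B3: violates R4
C4: legal
D4: violates R4
E4: violates R2
F4: violates R7
G4: violates R4
A4: violates R2,R3,R7

{A3, C4}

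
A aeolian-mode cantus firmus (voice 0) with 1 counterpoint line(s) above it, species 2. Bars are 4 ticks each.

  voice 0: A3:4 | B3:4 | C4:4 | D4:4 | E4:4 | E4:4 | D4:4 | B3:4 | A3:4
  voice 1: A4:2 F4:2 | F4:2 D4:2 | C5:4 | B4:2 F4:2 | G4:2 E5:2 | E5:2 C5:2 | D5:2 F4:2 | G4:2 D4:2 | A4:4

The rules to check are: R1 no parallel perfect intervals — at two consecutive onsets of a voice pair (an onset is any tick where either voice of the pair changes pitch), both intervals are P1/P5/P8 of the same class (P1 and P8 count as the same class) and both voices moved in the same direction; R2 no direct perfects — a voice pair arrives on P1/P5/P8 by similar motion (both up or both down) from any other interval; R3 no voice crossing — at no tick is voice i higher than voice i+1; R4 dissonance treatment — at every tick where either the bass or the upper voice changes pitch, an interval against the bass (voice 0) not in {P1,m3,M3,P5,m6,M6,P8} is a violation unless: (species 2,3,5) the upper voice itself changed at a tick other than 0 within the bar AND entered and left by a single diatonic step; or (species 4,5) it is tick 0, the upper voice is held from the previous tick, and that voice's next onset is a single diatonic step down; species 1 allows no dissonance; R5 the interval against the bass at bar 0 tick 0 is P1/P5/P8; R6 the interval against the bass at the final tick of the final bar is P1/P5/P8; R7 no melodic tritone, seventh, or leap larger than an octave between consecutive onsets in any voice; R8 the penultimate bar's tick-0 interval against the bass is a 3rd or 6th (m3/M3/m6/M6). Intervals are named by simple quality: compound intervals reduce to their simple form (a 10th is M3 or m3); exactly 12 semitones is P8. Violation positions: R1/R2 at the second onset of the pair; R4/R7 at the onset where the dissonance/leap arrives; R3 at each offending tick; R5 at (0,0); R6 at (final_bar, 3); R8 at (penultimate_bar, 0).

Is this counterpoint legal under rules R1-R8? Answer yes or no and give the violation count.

bar 0: v0=A3 v1=A4 (P8)
bar 1: v0=B3 v1=F4 (TT)
bar 2: v0=C4 v1=C5 (P8)
bar 3: v0=D4 v1=B4 (M6)
bar 4: v0=E4 v1=G4 (m3)
bar 5: v0=E4 v1=E5 (P8)
bar 6: v0=D4 v1=D5 (P8)
bar 7: v0=B3 v1=G4 (m6)
bar 8: v0=A3 v1=A4 (P8)
  R4 @ bar1.0: B3/F4 TT untreated
  R2 @ bar2.0: B3/D4 m3 -> C4/C5 P8 similar
  R7 @ bar2.0: D4->C5 leap 10st
  R7 @ bar3.2: B4->F4 leap 6st

No (4 violations)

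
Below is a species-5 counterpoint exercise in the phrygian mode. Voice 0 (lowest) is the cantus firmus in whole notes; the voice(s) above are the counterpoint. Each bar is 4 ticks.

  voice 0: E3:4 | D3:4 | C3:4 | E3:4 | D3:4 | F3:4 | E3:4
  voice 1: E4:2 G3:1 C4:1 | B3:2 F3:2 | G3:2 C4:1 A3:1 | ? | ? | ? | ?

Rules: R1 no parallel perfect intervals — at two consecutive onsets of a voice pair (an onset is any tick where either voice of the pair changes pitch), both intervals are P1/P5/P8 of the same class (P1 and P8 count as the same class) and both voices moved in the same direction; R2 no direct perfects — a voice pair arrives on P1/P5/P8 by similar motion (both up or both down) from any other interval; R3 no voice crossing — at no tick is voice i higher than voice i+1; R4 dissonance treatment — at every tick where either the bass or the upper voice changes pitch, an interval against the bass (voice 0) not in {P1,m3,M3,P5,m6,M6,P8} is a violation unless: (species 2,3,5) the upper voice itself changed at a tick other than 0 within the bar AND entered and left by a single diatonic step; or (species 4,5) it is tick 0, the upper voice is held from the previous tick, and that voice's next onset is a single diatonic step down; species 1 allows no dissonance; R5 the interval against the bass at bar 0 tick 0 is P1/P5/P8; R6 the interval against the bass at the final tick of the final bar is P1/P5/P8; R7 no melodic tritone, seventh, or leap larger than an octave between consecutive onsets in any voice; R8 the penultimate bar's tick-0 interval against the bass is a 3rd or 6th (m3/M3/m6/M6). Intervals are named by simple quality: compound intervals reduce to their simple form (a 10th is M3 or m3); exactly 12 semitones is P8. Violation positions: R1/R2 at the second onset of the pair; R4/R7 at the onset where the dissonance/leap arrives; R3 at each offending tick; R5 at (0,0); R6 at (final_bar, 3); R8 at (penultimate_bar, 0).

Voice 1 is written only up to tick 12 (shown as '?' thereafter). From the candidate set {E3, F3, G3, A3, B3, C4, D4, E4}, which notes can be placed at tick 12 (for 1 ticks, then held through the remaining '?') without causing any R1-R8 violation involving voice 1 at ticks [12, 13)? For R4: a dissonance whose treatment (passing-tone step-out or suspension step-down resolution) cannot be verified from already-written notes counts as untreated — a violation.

E3: legal
F3: violates R4
G3: legal
A3: violates R4
B3: violates R2
C4: legal
D4: violates R4
E4: violates R2

{C4, E3, G3}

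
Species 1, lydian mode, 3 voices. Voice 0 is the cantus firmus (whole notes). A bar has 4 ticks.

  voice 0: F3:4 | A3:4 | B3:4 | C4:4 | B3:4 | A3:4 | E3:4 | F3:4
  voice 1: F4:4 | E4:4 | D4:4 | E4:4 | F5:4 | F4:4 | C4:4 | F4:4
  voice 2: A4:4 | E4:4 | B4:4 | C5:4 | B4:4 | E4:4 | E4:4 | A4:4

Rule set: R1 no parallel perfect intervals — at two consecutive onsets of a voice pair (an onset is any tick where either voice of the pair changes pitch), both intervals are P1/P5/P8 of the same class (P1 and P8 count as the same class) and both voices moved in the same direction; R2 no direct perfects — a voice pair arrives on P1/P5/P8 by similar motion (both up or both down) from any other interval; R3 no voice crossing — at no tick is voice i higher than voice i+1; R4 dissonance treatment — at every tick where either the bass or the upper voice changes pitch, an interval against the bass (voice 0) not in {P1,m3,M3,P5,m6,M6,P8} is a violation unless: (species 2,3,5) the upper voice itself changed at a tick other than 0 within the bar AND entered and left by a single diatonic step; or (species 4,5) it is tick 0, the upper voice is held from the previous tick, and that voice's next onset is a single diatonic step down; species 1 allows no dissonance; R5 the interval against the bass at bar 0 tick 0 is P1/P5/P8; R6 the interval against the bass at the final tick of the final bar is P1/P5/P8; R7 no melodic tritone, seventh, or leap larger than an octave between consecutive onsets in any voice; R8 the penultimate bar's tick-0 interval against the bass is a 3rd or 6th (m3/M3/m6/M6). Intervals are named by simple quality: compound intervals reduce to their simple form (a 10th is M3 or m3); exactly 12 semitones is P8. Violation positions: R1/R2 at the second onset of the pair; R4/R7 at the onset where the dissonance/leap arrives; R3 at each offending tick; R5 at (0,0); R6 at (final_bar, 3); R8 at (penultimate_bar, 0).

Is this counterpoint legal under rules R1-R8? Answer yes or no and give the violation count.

No (19 violations)

bar 0: v0=F3 v1=F4 v2=A4 (M3)
bar 1: v0=A3 v1=E4 v2=E4 (P5)
bar 2: v0=B3 v1=D4 v2=B4 (P8)
bar 3: v0=C4 v1=E4 v2=C5 (P8)
bar 4: v0=B3 v1=F5 v2=B4 (P8)
bar 5: v0=A3 v1=F4 v2=E4 (P5)
bar 6: v0=E3 v1=C4 v2=E4 (P8)
bar 7: v0=F3 v1=F4 v2=A4 (M3)
  R5 @ bar0.0: opens on M3
  R2 @ bar1.0: F4/A4 M3 -> E4/E4 P1 similar
  R2 @ bar2.0: A3/E4 P5 -> B3/B4 P8 similar
  R1 @ bar3.0: B3/B4 P8 -> C4/C5 P8 similar
  R1 @ bar4.0: C4/C5 P8 -> B3/B4 P8 similar
  R3 @ bar4.0: F5 above B4
  R4 @ bar4.0: B3/F5 TT untreated
  R7 @ bar4.0: E4->F5 leap 13st
  R3 @ bar4.1: F5 above B4
  R3 @ bar4.2: F5 above B4
  R3 @ bar4.3: F5 above B4
  R2 @ bar5.0: B3/B4 P8 -> A3/E4 P5 similar
  R3 @ bar5.0: F4 above E4
  R3 @ bar5.1: F4 above E4
  R3 @ bar5.2: F4 above E4
  R3 @ bar5.3: F4 above E4
  R8 @ bar6.0: penult P8 not 3rd/6th
  R2 @ bar7.0: E3/C4 m6 -> F3/F4 P8 similar
  R6 @ bar7.3: closes on M3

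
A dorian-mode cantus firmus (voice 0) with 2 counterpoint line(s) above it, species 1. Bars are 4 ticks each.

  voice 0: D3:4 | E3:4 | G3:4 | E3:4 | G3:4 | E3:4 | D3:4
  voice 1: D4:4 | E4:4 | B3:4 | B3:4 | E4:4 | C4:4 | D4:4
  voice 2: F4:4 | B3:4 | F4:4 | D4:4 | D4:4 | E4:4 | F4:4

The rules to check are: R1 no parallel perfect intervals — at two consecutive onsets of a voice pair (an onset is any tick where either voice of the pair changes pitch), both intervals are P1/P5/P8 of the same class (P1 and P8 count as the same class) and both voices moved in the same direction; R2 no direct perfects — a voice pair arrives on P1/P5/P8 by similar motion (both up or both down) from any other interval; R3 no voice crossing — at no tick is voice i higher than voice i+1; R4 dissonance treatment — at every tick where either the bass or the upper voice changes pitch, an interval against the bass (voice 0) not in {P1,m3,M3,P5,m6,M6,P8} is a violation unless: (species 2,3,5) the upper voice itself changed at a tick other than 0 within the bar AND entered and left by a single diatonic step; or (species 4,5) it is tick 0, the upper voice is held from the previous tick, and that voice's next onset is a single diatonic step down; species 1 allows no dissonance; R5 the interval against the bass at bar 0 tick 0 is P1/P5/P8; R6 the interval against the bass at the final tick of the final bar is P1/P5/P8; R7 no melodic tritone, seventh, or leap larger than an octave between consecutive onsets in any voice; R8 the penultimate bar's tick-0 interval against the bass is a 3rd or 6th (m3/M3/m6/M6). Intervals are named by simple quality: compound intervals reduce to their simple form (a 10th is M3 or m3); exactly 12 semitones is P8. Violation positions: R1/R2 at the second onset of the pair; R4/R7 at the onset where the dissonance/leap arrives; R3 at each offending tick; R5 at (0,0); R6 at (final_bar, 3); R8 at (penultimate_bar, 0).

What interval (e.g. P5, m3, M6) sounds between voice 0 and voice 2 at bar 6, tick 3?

voice 0=D3 voice 2=F4 -> m3

m3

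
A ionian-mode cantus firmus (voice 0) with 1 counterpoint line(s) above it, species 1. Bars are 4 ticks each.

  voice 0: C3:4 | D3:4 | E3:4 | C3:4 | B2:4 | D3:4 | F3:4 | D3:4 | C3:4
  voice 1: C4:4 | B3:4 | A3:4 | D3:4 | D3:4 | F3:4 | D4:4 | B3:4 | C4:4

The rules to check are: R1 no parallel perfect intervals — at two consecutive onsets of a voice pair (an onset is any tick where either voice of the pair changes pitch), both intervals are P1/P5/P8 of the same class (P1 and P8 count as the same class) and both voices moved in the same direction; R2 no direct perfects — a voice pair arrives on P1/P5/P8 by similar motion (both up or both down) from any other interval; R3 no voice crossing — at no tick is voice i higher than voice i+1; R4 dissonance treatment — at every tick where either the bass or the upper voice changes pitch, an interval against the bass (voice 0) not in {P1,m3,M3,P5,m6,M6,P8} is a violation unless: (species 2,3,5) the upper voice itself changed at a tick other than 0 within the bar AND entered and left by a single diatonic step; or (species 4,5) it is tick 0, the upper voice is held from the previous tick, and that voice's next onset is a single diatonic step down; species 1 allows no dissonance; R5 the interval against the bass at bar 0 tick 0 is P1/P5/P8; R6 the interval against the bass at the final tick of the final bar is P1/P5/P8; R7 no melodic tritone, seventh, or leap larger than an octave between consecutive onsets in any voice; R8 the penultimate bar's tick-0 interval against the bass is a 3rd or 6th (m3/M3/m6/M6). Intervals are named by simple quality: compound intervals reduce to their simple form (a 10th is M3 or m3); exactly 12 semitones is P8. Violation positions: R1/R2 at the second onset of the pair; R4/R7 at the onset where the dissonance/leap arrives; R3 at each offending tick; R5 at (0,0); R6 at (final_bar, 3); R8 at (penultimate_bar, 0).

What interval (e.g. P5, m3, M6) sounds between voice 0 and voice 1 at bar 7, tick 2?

M6

voice 0=D3 voice 1=B3 -> M6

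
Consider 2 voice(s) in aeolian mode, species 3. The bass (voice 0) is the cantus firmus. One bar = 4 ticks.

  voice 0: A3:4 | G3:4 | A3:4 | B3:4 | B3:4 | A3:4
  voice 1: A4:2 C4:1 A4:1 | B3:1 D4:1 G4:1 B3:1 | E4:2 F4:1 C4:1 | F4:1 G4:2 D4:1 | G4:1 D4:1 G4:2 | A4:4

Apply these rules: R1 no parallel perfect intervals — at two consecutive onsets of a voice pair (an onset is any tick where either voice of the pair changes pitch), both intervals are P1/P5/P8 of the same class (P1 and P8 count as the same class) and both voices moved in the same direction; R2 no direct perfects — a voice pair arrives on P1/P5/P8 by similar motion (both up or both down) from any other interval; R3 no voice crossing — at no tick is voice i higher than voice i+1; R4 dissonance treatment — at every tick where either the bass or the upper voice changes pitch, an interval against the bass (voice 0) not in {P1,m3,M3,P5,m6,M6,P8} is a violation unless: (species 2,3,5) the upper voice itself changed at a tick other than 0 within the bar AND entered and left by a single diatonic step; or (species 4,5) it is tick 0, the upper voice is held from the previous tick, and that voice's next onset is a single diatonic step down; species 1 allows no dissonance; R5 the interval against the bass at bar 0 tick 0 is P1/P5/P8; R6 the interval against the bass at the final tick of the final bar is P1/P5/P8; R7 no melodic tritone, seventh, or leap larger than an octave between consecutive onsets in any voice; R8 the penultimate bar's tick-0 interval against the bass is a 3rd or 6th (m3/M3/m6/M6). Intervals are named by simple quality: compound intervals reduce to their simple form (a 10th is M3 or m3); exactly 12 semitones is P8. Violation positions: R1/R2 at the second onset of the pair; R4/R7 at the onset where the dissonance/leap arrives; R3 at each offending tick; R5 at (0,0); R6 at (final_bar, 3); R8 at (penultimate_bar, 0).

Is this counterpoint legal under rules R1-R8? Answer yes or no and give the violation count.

bar 0: v0=A3 v1=A4 (P8)
bar 1: v0=G3 v1=B3 (M3)
bar 2: v0=A3 v1=E4 (P5)
bar 3: v0=B3 v1=F4 (TT)
bar 4: v0=B3 v1=G4 (m6)
bar 5: v0=A3 v1=A4 (P8)
  R7 @ bar1.0: A4->B3 leap 10st
  R2 @ bar2.0: G3/B3 M3 -> A3/E4 P5 similar
  R4 @ bar3.0: B3/F4 TT untreated

No (3 violations)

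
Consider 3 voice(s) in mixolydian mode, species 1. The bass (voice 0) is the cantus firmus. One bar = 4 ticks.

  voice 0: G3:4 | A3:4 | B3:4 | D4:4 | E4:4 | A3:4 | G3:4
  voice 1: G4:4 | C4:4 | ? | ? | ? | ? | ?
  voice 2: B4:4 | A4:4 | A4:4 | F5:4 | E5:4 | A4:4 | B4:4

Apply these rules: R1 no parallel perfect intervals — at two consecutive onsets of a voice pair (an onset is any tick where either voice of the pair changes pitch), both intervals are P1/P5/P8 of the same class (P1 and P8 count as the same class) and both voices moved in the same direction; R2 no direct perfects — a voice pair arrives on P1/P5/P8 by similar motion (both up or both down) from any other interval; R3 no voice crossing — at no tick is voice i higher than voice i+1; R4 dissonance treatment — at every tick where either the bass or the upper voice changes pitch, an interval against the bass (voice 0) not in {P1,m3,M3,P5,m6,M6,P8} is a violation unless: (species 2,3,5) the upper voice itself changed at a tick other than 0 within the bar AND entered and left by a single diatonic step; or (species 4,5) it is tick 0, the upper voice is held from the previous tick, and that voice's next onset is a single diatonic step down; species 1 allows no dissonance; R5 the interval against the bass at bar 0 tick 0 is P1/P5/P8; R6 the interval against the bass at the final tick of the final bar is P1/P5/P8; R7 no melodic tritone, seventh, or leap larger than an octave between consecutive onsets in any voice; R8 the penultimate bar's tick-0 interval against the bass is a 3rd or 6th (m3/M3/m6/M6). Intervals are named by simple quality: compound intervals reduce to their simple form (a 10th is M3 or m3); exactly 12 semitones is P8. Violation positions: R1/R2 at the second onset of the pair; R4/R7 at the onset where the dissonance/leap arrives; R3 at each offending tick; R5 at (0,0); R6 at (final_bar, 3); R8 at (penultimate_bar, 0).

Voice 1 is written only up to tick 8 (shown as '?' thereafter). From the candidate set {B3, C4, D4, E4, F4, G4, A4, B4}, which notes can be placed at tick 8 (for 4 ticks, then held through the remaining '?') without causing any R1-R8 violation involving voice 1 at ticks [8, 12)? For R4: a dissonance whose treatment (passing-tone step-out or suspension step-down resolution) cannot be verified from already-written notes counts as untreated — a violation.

B3: legal
C4: violates R4
D4: legal
E4: violates R4
F4: violates R4
G4: legal
A4: violates R4
B4: violates R2,R3,R7

{B3, D4, G4}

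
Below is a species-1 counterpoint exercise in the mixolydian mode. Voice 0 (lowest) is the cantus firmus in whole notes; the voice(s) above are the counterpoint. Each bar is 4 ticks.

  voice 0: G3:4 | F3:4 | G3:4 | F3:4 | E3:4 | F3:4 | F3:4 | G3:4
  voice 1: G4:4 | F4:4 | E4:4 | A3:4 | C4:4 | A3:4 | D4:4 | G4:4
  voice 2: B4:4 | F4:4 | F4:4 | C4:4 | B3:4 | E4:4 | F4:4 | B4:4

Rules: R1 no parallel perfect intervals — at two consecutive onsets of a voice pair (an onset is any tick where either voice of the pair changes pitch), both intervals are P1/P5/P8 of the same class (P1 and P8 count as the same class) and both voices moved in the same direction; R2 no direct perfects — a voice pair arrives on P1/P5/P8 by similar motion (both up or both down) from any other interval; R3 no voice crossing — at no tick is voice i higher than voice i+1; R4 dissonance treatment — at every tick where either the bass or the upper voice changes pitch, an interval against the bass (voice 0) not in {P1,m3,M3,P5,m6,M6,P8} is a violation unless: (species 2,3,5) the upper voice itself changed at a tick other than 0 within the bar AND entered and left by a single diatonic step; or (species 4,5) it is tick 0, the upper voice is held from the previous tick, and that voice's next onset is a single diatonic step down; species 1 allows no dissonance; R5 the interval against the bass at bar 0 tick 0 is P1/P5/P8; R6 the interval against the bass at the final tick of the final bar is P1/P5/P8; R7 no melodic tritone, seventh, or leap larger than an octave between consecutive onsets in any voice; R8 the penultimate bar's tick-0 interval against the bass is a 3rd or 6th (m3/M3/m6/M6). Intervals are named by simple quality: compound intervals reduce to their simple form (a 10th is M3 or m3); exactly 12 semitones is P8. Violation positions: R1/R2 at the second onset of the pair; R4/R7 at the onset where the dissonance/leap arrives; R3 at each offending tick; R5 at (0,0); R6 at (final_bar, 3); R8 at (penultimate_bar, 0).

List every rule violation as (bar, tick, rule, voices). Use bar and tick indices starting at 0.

bar 0: v0=G3 v1=G4 v2=B4 downbeat M3
bar 1: v0=F3 v1=F4 v2=F4 downbeat P8
bar 2: v0=G3 v1=E4 v2=F4 downbeat m7
bar 3: v0=F3 v1=A3 v2=C4 downbeat P5
bar 4: v0=E3 v1=C4 v2=B3 downbeat P5
bar 5: v0=F3 v1=A3 v2=E4 downbeat M7
bar 6: v0=F3 v1=D4 v2=F4 downbeat P8
bar 7: v0=G3 v1=G4 v2=B4 downbeat M3
  -> R5 @ bar 0 tick 0 v(0, 2): opens on M3
  -> R1 @ bar 1 tick 0 v(0, 1): G3/G4 P8 -> F3/F4 P8 similar
  -> R2 @ bar 1 tick 0 v(0, 2): G3/B4 M3 -> F3/F4 P8 similar
  -> R2 @ bar 1 tick 0 v(1, 2): G4/B4 M3 -> F4/F4 P1 similar
  -> R7 @ bar 1 tick 0 v(2,): B4->F4 leap 6st
  -> R4 @ bar 2 tick 0 v(0, 2): G3/F4 m7 untreated
  -> R2 @ bar 3 tick 0 v(0, 2): G3/F4 m7 -> F3/C4 P5 similar
  -> R1 @ bar 4 tick 0 v(0, 2): F3/C4 P5 -> E3/B3 P5 similar
  -> R3 @ bar 4 tick 0 v(1, 2): C4 above B3
  -> R3 @ bar 4 tick 1 v(1, 2): C4 above B3
  -> R3 @ bar 4 tick 2 v(1, 2): C4 above B3
  -> R3 @ bar 4 tick 3 v(1, 2): C4 above B3
  -> R4 @ bar 5 tick 0 v(0, 2): F3/E4 M7 untreated
  -> R8 @ bar 6 tick 0 v(0, 2): penult P8 not 3rd/6th
  -> R2 @ bar 7 tick 0 v(0, 1): F3/D4 M6 -> G3/G4 P8 similar
  -> R7 @ bar 7 tick 0 v(2,): F4->B4 leap 6st
  -> R6 @ bar 7 tick 3 v(0, 2): closes on M3

(0, 0, R5, (0, 2))
(1, 0, R1, (0, 1))
(1, 0, R2, (0, 2))
(1, 0, R2, (1, 2))
(1, 0, R7, (2,))
(2, 0, R4, (0, 2))
(3, 0, R2, (0, 2))
(4, 0, R1, (0, 2))
(4, 0, R3, (1, 2))
(4, 1, R3, (1, 2))
(4, 2, R3, (1, 2))
(4, 3, R3, (1, 2))
(5, 0, R4, (0, 2))
(6, 0, R8, (0, 2))
(7, 0, R2, (0, 1))
(7, 0, R7, (2,))
(7, 3, R6, (0, 2))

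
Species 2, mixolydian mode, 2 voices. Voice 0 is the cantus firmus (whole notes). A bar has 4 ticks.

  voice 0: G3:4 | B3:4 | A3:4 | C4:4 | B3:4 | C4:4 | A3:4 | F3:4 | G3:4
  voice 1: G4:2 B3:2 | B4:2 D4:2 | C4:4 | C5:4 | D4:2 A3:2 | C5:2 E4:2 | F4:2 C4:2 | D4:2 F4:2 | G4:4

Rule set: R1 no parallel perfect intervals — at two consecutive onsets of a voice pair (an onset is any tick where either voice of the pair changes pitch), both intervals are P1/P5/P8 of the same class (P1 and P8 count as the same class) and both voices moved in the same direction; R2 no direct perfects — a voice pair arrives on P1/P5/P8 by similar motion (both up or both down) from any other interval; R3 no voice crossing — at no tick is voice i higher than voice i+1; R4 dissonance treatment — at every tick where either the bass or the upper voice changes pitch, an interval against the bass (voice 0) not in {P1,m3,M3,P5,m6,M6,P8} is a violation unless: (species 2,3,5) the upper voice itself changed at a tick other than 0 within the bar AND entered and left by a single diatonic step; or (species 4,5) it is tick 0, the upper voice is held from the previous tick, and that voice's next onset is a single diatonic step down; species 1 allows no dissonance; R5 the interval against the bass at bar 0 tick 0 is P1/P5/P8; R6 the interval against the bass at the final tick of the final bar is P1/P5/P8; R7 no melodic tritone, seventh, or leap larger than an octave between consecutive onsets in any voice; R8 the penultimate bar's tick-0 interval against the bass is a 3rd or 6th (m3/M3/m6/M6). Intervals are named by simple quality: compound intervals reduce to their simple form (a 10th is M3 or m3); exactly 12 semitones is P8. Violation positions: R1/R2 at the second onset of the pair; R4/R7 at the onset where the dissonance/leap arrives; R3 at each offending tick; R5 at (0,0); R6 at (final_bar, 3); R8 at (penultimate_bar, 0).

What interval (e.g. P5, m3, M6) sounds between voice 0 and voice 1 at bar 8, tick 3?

voice 0=G3 voice 1=G4 -> P8

P8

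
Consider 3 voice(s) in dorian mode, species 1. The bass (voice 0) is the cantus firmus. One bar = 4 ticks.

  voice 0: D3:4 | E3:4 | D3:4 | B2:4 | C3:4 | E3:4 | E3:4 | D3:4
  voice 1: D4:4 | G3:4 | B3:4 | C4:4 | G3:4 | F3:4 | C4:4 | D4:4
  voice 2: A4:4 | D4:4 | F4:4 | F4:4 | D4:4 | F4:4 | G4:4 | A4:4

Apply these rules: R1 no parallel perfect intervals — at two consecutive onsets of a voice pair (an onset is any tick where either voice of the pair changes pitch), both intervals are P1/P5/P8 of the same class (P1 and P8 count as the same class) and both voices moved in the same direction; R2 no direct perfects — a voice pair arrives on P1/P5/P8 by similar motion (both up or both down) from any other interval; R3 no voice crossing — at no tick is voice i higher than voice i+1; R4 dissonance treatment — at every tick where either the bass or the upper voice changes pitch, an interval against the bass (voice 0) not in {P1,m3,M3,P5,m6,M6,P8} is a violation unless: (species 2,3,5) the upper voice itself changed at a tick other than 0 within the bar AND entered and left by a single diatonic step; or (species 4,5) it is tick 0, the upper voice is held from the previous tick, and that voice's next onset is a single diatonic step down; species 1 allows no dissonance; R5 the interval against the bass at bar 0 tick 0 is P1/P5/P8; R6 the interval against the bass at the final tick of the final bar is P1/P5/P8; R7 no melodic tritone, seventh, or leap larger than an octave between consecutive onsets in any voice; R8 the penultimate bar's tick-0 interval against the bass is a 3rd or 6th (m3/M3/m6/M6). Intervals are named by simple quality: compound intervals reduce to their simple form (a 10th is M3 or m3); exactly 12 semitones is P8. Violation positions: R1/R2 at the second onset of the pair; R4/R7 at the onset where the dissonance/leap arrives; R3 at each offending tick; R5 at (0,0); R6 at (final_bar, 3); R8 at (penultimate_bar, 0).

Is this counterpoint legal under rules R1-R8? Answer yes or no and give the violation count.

No (10 violations)

bar 0: v0=D3 v1=D4 v2=A4 (P5)
bar 1: v0=E3 v1=G3 v2=D4 (m7)
bar 2: v0=D3 v1=B3 v2=F4 (m3)
bar 3: v0=B2 v1=C4 v2=F4 (TT)
bar 4: v0=C3 v1=G3 v2=D4 (M2)
bar 5: v0=E3 v1=F3 v2=F4 (m2)
bar 6: v0=E3 v1=C4 v2=G4 (m3)
bar 7: v0=D3 v1=D4 v2=A4 (P5)
  R1 @ bar1.0: D4/A4 P5 -> G3/D4 P5 similar
  R4 @ bar1.0: E3/D4 m7 untreated
  R4 @ bar3.0: B2/C4 m2 untreated
  R4 @ bar3.0: B2/F4 TT untreated
  R2 @ bar4.0: C4/F4 P4 -> G3/D4 P5 similar
  R4 @ bar4.0: C3/D4 M2 untreated
  R4 @ bar5.0: E3/F3 m2 untreated
  R4 @ bar5.0: E3/F4 m2 untreated
  R2 @ bar6.0: F3/F4 P8 -> C4/G4 P5 similar
  R1 @ bar7.0: C4/G4 P5 -> D4/A4 P5 similar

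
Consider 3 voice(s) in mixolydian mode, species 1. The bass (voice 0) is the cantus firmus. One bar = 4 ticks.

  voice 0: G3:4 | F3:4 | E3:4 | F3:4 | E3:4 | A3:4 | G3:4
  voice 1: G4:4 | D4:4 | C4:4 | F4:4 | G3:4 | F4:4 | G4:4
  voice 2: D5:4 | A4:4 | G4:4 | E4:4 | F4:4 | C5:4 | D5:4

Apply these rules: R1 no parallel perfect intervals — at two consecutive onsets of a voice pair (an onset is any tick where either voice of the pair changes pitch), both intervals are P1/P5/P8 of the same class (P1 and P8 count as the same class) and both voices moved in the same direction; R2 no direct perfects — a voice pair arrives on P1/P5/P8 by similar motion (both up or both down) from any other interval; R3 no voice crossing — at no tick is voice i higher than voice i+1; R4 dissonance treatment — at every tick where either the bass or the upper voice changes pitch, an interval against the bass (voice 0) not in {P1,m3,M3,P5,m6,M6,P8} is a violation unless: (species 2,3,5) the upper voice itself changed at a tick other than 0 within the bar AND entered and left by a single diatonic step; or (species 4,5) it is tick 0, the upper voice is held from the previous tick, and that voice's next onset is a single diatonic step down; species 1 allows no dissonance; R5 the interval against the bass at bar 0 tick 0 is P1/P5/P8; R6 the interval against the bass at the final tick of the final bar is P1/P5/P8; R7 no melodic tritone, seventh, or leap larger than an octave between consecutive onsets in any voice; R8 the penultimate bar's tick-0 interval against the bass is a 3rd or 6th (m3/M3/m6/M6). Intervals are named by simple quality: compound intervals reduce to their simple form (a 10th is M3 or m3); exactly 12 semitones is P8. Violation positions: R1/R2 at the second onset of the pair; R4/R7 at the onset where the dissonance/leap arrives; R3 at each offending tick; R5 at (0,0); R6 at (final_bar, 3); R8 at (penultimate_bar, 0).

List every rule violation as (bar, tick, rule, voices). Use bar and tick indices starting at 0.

(1, 0, R1, (1, 2))
(2, 0, R1, (1, 2))
(3, 0, R2, (0, 1))
(3, 0, R3, (1, 2))
(3, 0, R4, (0, 2))
(3, 1, R3, (1, 2))
(3, 2, R3, (1, 2))
(3, 3, R3, (1, 2))
(4, 0, R4, (0, 2))
(4, 0, R7, (1,))
(5, 0, R2, (1, 2))
(5, 0, R7, (1,))
(6, 0, R1, (1, 2))

bar 0: v0=G3 v1=G4 v2=D5 downbeat P5
bar 1: v0=F3 v1=D4 v2=A4 downbeat M3
bar 2: v0=E3 v1=C4 v2=G4 downbeat m3
bar 3: v0=F3 v1=F4 v2=E4 downbeat M7
bar 4: v0=E3 v1=G3 v2=F4 downbeat m2
bar 5: v0=A3 v1=F4 v2=C5 downbeat m3
bar 6: v0=G3 v1=G4 v2=D5 downbeat P5
  -> R1 @ bar 1 tick 0 v(1, 2): G4/D5 P5 -> D4/A4 P5 similar
  -> R1 @ bar 2 tick 0 v(1, 2): D4/A4 P5 -> C4/G4 P5 similar
  -> R2 @ bar 3 tick 0 v(0, 1): E3/C4 m6 -> F3/F4 P8 similar
  -> R3 @ bar 3 tick 0 v(1, 2): F4 above E4
  -> R4 @ bar 3 tick 0 v(0, 2): F3/E4 M7 untreated
  -> R3 @ bar 3 tick 1 v(1, 2): F4 above E4
  -> R3 @ bar 3 tick 2 v(1, 2): F4 above E4
  -> R3 @ bar 3 tick 3 v(1, 2): F4 above E4
  -> R4 @ bar 4 tick 0 v(0, 2): E3/F4 m2 untreated
  -> R7 @ bar 4 tick 0 v(1,): F4->G3 leap 10st
  -> R2 @ bar 5 tick 0 v(1, 2): G3/F4 m7 -> F4/C5 P5 similar
  -> R7 @ bar 5 tick 0 v(1,): G3->F4 leap 10st
  -> R1 @ bar 6 tick 0 v(1, 2): F4/C5 P5 -> G4/D5 P5 similar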